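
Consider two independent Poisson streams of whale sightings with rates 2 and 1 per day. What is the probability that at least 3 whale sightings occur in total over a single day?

0.5768

Independent Poisson processes superpose: combined rate λ = 2 + 1 = 3 per day.
So μ = 3.
P(N ≥ 3) = 1 − P(N ≤ 2) ≈ 0.5768.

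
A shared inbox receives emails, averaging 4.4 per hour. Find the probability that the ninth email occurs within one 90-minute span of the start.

Over the interval, μ = 4.4 × 1.5 = 6.6 (a 90-minute span = 1.5 hours).
The ninth arrival falls in the interval iff at least 9 events occur there: P(S_9 ≤ t) = P(N ≥ 9) = 1 − P(N ≤ 8) ≈ 0.2204.

0.2204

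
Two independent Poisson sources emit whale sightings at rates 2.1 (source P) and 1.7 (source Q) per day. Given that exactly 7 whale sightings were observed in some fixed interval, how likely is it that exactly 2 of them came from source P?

Given the total, each event is independently from source P with probability p = λ_P/(λ_P+λ_Q) = 2.1/3.8 ≈ 0.5526.
So K ~ Binomial(7, 2.1/3.8): P(K = 2) = C(7,2) · (2.1/3.8)^2 · (1.7/3.8)^5 ≈ 0.1149.

0.1149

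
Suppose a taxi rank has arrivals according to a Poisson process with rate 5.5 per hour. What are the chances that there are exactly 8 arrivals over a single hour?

With mean μ = 5.5 per hour,
P(N = 8) = e^(−μ) μ^8/8! = e^(−5.5) · 5.5^8/40320 ≈ 0.0849.

0.0849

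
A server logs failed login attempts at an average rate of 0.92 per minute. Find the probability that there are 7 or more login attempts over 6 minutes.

0.3171

Over the interval, μ = 0.92 × 6 = 5.52 (6 minutes).
P(N ≥ 7) = 1 − P(N ≤ 6) = 1 − Σ_{j=0}^{6} e^(−μ) μ^j/j! ≈ 0.3171.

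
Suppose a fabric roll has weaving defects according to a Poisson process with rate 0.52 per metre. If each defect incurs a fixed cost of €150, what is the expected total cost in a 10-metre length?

E[N] = 0.52 × 10 = 5.2 (a 10-metre length = 10 metres); E[cost] = 5.2 × €150 = €780.

€780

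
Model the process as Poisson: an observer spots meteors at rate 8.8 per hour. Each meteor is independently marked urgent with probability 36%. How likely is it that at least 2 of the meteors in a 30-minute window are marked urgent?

Thinning: the meteors that are marked urgent themselves form a Poisson process with rate 0.36 × 8.8 = 3.168 per hour.
Over the interval, μ = 3.168 × 0.5 = 1.584 (a 30-minute window = 0.5 hours).
P(N ≥ 2) = 1 − P(N ≤ 1) ≈ 0.4699.

0.4699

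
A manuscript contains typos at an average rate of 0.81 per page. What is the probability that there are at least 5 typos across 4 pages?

0.2265

Over the interval, μ = 0.81 × 4 = 3.24 (4 pages).
P(N ≥ 5) = 1 − P(N ≤ 4) = 1 − Σ_{j=0}^{4} e^(−μ) μ^j/j! ≈ 0.2265.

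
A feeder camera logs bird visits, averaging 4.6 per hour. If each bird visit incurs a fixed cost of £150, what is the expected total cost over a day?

E[N] = 4.6 × 24 = 110.4 (a day = 24 hours); E[cost] = 110.4 × £150 = £16560.

£16560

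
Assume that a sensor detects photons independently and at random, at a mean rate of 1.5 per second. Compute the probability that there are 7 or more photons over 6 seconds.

0.7932

Over the interval, μ = 1.5 × 6 = 9 (6 seconds).
P(N ≥ 7) = 1 − P(N ≤ 6) = 1 − Σ_{j=0}^{6} e^(−μ) μ^j/j! ≈ 0.7932.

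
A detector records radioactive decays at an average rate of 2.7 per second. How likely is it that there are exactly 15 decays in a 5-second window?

Over the interval, μ = 2.7 × 5 = 13.5 (a 5-second window = 5 seconds).
P(N = 15) = e^(−μ) μ^15/15! = e^(−13.5) · 13.5^15/1307674368000 ≈ 0.0945.

0.0945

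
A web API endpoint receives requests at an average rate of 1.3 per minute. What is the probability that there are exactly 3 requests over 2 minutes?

Over the interval, μ = 1.3 × 2 = 2.6 (2 minutes).
P(N = 3) = e^(−μ) μ^3/3! = e^(−2.6) · 2.6^3/6 ≈ 0.2176.

0.2176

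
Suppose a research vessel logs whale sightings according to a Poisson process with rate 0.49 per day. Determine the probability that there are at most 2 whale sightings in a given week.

0.3340

Over the interval, μ = 0.49 × 7 = 3.43 (a week = 7 days).
P(N ≤ 2) = Σ_{j=0}^{2} e^(−μ) μ^j/j! ≈ 0.3340.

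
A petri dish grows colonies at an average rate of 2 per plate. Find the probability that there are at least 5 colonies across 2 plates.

0.3712

Over the interval, μ = 2 × 2 = 4 (2 plates).
P(N ≥ 5) = 1 − P(N ≤ 4) = 1 − Σ_{j=0}^{4} e^(−μ) μ^j/j! ≈ 0.3712.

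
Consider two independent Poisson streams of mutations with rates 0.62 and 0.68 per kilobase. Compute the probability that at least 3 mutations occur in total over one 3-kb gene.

0.7469

Independent Poisson processes superpose: combined rate λ = 0.62 + 0.68 = 1.3 per kilobase.
Over the interval, μ = 1.3 × 3 = 3.9 (a 3-kb gene = 3 kilobases).
P(N ≥ 3) = 1 − P(N ≤ 2) ≈ 0.7469.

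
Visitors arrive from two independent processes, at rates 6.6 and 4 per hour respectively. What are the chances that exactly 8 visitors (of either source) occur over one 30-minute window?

Independent Poisson processes superpose: combined rate λ = 6.6 + 4 = 10.6 per hour.
Over the interval, μ = 10.6 × 0.5 = 5.3 (a 30-minute window = 0.5 hours).
P(N = 8) = e^(−5.3) · 5.3^8/8! ≈ 0.0771.

0.0771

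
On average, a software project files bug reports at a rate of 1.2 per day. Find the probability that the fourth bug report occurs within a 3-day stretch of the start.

0.4848

Over the interval, μ = 1.2 × 3 = 3.6 (a 3-day stretch = 3 days).
The fourth arrival falls in the interval iff at least 4 events occur there: P(S_4 ≤ t) = P(N ≥ 4) = 1 − P(N ≤ 3) ≈ 0.4848.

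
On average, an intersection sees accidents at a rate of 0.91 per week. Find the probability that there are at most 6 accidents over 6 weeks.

0.6923

Over the interval, μ = 0.91 × 6 = 5.46 (6 weeks).
P(N ≤ 6) = Σ_{j=0}^{6} e^(−μ) μ^j/j! ≈ 0.6923.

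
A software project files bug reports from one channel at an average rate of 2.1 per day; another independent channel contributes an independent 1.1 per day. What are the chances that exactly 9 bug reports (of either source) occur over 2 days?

0.0825

Independent Poisson processes superpose: combined rate λ = 2.1 + 1.1 = 3.2 per day.
Over the interval, μ = 3.2 × 2 = 6.4 (2 days).
P(N = 9) = e^(−6.4) · 6.4^9/9! ≈ 0.0825.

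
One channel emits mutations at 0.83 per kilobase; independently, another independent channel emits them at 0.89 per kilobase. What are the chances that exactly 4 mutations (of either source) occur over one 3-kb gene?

Independent Poisson processes superpose: combined rate λ = 0.83 + 0.89 = 1.72 per kilobase.
Over the interval, μ = 1.72 × 3 = 5.16 (a 3-kb gene = 3 kilobases).
P(N = 4) = e^(−5.16) · 5.16^4/4! ≈ 0.1696.

0.1696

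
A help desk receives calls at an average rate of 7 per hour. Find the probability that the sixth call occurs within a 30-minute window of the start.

Over the interval, μ = 7 × 0.5 = 3.5 (a 30-minute window = 0.5 hours).
The sixth arrival falls in the interval iff at least 6 events occur there: P(S_6 ≤ t) = P(N ≥ 6) = 1 − P(N ≤ 5) ≈ 0.1424.

0.1424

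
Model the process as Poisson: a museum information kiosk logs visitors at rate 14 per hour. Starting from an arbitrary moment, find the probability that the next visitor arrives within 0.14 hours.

Inter-arrival times are exponential with rate λ = 14 per hour.
P(T ≤ 0.14) = 1 − e^(−λt) = 1 − e^(−14 × 0.14) = 1 − e^(−1.96) ≈ 0.8591.

0.8591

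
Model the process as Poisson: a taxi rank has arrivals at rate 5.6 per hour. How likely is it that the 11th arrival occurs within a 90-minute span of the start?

0.2257

Over the interval, μ = 5.6 × 1.5 = 8.4 (a 90-minute span = 1.5 hours).
The 11th arrival falls in the interval iff at least 11 events occur there: P(S_11 ≤ t) = P(N ≥ 11) = 1 − P(N ≤ 10) ≈ 0.2257.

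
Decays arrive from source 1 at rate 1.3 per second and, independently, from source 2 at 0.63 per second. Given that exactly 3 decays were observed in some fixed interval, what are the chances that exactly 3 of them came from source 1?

0.3056

Given the total, each event is independently from source 1 with probability p = λ_1/(λ_1+λ_2) = 1.3/1.93 ≈ 0.6736.
So K ~ Binomial(3, 1.3/1.93): P(K = 3) = C(3,3) · (1.3/1.93)^3 · (0.63/1.93)^0 ≈ 0.3056.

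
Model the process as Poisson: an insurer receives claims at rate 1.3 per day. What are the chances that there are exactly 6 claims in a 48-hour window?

Over the interval, μ = 1.3 × 2 = 2.6 (a 48-hour window = 2 days).
P(N = 6) = e^(−μ) μ^6/6! = e^(−2.6) · 2.6^6/720 ≈ 0.0319.

0.0319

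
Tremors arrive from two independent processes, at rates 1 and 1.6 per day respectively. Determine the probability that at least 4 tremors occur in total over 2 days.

Independent Poisson processes superpose: combined rate λ = 1 + 1.6 = 2.6 per day.
Over the interval, μ = 2.6 × 2 = 5.2 (2 days).
P(N ≥ 4) = 1 − P(N ≤ 3) ≈ 0.7619.

0.7619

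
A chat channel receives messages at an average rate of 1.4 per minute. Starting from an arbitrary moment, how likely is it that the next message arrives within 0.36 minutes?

0.3959

Inter-arrival times are exponential with rate λ = 1.4 per minute.
P(T ≤ 0.36) = 1 − e^(−λt) = 1 − e^(−1.4 × 0.36) = 1 − e^(−0.504) ≈ 0.3959.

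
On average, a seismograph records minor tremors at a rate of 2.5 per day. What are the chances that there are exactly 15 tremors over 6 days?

Over the interval, μ = 2.5 × 6 = 15 (6 days).
P(N = 15) = e^(−μ) μ^15/15! = e^(−15) · 15^15/1307674368000 ≈ 0.1024.

0.1024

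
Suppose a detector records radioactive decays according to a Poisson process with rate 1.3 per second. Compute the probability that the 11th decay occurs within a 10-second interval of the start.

0.7483

Over the interval, μ = 1.3 × 10 = 13 (a 10-second interval = 10 seconds).
The 11th arrival falls in the interval iff at least 11 events occur there: P(S_11 ≤ t) = P(N ≥ 11) = 1 − P(N ≤ 10) ≈ 0.7483.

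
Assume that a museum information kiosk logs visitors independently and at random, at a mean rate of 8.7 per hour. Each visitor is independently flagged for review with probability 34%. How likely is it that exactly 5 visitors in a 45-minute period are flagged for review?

Thinning: the visitors that are flagged for review themselves form a Poisson process with rate 0.34 × 8.7 = 2.958 per hour.
Over the interval, μ = 2.958 × 0.75 = 2.2185 (a 45-minute period = 0.75 hours).
P(N = 5) = e^(−2.2185) · 2.2185^5/5! ≈ 0.0487.

0.0487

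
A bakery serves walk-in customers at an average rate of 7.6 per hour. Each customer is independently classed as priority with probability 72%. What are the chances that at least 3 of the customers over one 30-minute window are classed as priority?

0.5152

Thinning: the customers that are classed as priority themselves form a Poisson process with rate 0.72 × 7.6 = 5.472 per hour.
Over the interval, μ = 5.472 × 0.5 = 2.736 (a 30-minute window = 0.5 hours).
P(N ≥ 3) = 1 − P(N ≤ 2) ≈ 0.5152.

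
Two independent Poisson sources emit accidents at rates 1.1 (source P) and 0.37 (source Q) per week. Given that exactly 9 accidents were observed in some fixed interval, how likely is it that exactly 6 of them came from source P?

Given the total, each event is independently from source P with probability p = λ_P/(λ_P+λ_Q) = 1.1/1.47 ≈ 0.7483.
So K ~ Binomial(9, 1.1/1.47): P(K = 6) = C(9,6) · (1.1/1.47)^6 · (0.37/1.47)^3 ≈ 0.2352.

0.2352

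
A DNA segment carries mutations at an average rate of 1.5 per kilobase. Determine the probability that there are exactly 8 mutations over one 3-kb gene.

0.0463

Over the interval, μ = 1.5 × 3 = 4.5 (a 3-kb gene = 3 kilobases).
P(N = 8) = e^(−μ) μ^8/8! = e^(−4.5) · 4.5^8/40320 ≈ 0.0463.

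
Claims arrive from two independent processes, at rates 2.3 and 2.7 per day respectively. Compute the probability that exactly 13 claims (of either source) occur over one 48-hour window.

Independent Poisson processes superpose: combined rate λ = 2.3 + 2.7 = 5 per day.
Over the interval, μ = 5 × 2 = 10 (a 48-hour window = 2 days).
P(N = 13) = e^(−10) · 10^13/13! ≈ 0.0729.

0.0729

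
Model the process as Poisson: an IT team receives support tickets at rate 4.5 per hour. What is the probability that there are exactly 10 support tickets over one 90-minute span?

Over the interval, μ = 4.5 × 1.5 = 6.75 (a 90-minute span = 1.5 hours).
P(N = 10) = e^(−μ) μ^10/10! = e^(−6.75) · 6.75^10/3628800 ≈ 0.0634.

0.0634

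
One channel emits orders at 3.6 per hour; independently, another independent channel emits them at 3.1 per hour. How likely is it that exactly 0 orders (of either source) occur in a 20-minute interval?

0.1072

Independent Poisson processes superpose: combined rate λ = 3.6 + 3.1 = 6.7 per hour.
Over the interval, μ = 6.7 × 1/3 ≈ 2.23333 (a 20-minute interval = 1/3 hours).
P(N = 0) = e^(−2.23333) · 2.23333^0/0! ≈ 0.1072.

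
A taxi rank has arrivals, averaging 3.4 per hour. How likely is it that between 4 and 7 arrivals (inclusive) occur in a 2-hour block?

0.5357

Over the interval, μ = 3.4 × 2 = 6.8 (a 2-hour block = 2 hours).
P(4 ≤ N ≤ 7) = Σ_{j=4}^{7} e^(−6.8) · 6.8^j/j! ≈ 0.5357.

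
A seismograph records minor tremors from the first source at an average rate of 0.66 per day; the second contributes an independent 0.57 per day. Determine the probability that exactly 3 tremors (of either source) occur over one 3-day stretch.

0.2091

Independent Poisson processes superpose: combined rate λ = 0.66 + 0.57 = 1.23 per day.
Over the interval, μ = 1.23 × 3 = 3.69 (a 3-day stretch = 3 days).
P(N = 3) = e^(−3.69) · 3.69^3/3! ≈ 0.2091.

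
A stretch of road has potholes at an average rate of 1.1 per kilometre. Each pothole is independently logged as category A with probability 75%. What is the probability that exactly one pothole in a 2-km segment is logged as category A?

0.3169

Thinning: the potholes that are logged as category A themselves form a Poisson process with rate 0.75 × 1.1 = 0.825 per kilometre.
Over the interval, μ = 0.825 × 2 = 1.65 (a 2-km segment = 2 kilometres).
P(N = 1) = e^(−1.65) · 1.65^1/1! ≈ 0.3169.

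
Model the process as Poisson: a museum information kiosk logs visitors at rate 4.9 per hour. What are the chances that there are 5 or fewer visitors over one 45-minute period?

Over the interval, μ = 4.9 × 0.75 = 3.675 (a 45-minute period = 0.75 hours).
P(N ≤ 5) = Σ_{j=0}^{5} e^(−μ) μ^j/j! ≈ 0.8336.

0.8336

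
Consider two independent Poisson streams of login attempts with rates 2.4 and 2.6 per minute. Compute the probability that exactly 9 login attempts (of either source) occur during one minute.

Independent Poisson processes superpose: combined rate λ = 2.4 + 2.6 = 5 per minute.
So μ = 5.
P(N = 9) = e^(−5) · 5^9/9! ≈ 0.0363.

0.0363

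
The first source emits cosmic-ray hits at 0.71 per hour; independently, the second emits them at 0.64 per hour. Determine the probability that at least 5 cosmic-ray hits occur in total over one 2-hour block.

0.1371

Independent Poisson processes superpose: combined rate λ = 0.71 + 0.64 = 1.35 per hour.
Over the interval, μ = 1.35 × 2 = 2.7 (a 2-hour block = 2 hours).
P(N ≥ 5) = 1 − P(N ≤ 4) ≈ 0.1371.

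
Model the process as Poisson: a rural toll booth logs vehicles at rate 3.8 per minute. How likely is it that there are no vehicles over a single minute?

With mean μ = 3.8 per minute,
P(N = 0) = e^(−μ) μ^0/0! = e^(−3.8) · 3.8^0/1 ≈ 0.0224.

0.0224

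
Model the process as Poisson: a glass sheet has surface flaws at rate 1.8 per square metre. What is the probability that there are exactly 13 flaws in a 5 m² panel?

0.0504

Over the interval, μ = 1.8 × 5 = 9 (a 5 m² panel = 5 square metres).
P(N = 13) = e^(−μ) μ^13/13! = e^(−9) · 9^13/6227020800 ≈ 0.0504.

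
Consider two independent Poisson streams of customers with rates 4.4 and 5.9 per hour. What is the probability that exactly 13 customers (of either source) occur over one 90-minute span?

0.0895

Independent Poisson processes superpose: combined rate λ = 4.4 + 5.9 = 10.3 per hour.
Over the interval, μ = 10.3 × 1.5 = 15.45 (a 90-minute span = 1.5 hours).
P(N = 13) = e^(−15.45) · 15.45^13/13! ≈ 0.0895.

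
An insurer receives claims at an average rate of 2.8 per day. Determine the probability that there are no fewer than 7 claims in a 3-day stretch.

0.7330

Over the interval, μ = 2.8 × 3 = 8.4 (a 3-day stretch = 3 days).
P(N ≥ 7) = 1 − P(N ≤ 6) = 1 − Σ_{j=0}^{6} e^(−μ) μ^j/j! ≈ 0.7330.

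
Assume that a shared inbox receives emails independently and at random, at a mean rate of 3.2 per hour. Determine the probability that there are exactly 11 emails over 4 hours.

0.1045

Over the interval, μ = 3.2 × 4 = 12.8 (4 hours).
P(N = 11) = e^(−μ) μ^11/11! = e^(−12.8) · 12.8^11/39916800 ≈ 0.1045.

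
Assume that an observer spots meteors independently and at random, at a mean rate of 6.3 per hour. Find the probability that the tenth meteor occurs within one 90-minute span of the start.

Over the interval, μ = 6.3 × 1.5 = 9.45 (a 90-minute span = 1.5 hours).
The tenth arrival falls in the interval iff at least 10 events occur there: P(S_10 ≤ t) = P(N ≥ 10) = 1 − P(N ≤ 9) ≈ 0.4717.

0.4717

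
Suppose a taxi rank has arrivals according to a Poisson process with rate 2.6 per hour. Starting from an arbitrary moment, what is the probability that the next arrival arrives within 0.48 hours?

Inter-arrival times are exponential with rate λ = 2.6 per hour.
P(T ≤ 0.48) = 1 − e^(−λt) = 1 − e^(−2.6 × 0.48) = 1 − e^(−1.248) ≈ 0.7129.

0.7129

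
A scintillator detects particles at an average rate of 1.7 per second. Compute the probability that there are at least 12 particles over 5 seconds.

Over the interval, μ = 1.7 × 5 = 8.5 (5 seconds).
P(N ≥ 12) = 1 − P(N ≤ 11) = 1 − Σ_{j=0}^{11} e^(−μ) μ^j/j! ≈ 0.1513.

0.1513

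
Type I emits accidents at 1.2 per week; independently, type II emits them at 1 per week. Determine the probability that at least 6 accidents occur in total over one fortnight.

0.2801

Independent Poisson processes superpose: combined rate λ = 1.2 + 1 = 2.2 per week.
Over the interval, μ = 2.2 × 2 = 4.4 (a fortnight = 2 weeks).
P(N ≥ 6) = 1 − P(N ≤ 5) ≈ 0.2801.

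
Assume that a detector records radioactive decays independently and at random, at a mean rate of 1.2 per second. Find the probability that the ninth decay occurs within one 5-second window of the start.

Over the interval, μ = 1.2 × 5 = 6 (a 5-second window = 5 seconds).
The ninth arrival falls in the interval iff at least 9 events occur there: P(S_9 ≤ t) = P(N ≥ 9) = 1 − P(N ≤ 8) ≈ 0.1528.

0.1528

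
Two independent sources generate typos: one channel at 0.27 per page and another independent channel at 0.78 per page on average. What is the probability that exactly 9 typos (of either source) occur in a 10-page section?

Independent Poisson processes superpose: combined rate λ = 0.27 + 0.78 = 1.05 per page.
Over the interval, μ = 1.05 × 10 = 10.5 (a 10-page section = 10 pages).
P(N = 9) = e^(−10.5) · 10.5^9/9! ≈ 0.1177.

0.1177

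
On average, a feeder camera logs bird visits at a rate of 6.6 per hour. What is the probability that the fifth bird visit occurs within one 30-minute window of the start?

0.2374

Over the interval, μ = 6.6 × 0.5 = 3.3 (a 30-minute window = 0.5 hours).
The fifth arrival falls in the interval iff at least 5 events occur there: P(S_5 ≤ t) = P(N ≥ 5) = 1 − P(N ≤ 4) ≈ 0.2374.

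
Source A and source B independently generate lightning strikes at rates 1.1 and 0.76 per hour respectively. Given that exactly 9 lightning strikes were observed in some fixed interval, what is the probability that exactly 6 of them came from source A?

Given the total, each event is independently from source A with probability p = λ_A/(λ_A+λ_B) = 1.1/1.86 ≈ 0.5914.
So K ~ Binomial(9, 1.1/1.86): P(K = 6) = C(9,6) · (1.1/1.86)^6 · (0.76/1.86)^3 ≈ 0.2452.

0.2452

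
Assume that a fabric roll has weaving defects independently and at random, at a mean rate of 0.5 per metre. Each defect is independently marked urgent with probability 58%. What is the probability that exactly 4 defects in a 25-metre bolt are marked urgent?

Thinning: the defects that are marked urgent themselves form a Poisson process with rate 0.58 × 0.5 = 0.29 per metre.
Over the interval, μ = 0.29 × 25 = 7.25 (a 25-metre bolt = 25 metres).
P(N = 4) = e^(−7.25) · 7.25^4/4! ≈ 0.0818.

0.0818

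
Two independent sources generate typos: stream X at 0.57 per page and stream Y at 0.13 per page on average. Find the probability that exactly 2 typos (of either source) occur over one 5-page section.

Independent Poisson processes superpose: combined rate λ = 0.57 + 0.13 = 0.7 per page.
Over the interval, μ = 0.7 × 5 = 3.5 (a 5-page section = 5 pages).
P(N = 2) = e^(−3.5) · 3.5^2/2! ≈ 0.1850.

0.1850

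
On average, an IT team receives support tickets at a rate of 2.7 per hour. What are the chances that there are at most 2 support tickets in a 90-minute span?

Over the interval, μ = 2.7 × 1.5 = 4.05 (a 90-minute span = 1.5 hours).
P(N ≤ 2) = Σ_{j=0}^{2} e^(−μ) μ^j/j! ≈ 0.2309.

0.2309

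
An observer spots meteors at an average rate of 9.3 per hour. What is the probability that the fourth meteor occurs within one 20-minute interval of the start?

Over the interval, μ = 9.3 × 1/3 = 3.1 (a 20-minute interval = 1/3 hours).
The fourth arrival falls in the interval iff at least 4 events occur there: P(S_4 ≤ t) = P(N ≥ 4) = 1 − P(N ≤ 3) ≈ 0.3752.

0.3752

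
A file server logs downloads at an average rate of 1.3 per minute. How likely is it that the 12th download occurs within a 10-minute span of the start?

0.6468

Over the interval, μ = 1.3 × 10 = 13 (a 10-minute span = 10 minutes).
The 12th arrival falls in the interval iff at least 12 events occur there: P(S_12 ≤ t) = P(N ≥ 12) = 1 − P(N ≤ 11) ≈ 0.6468.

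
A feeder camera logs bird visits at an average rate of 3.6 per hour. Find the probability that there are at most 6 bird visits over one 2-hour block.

0.4204

Over the interval, μ = 3.6 × 2 = 7.2 (a 2-hour block = 2 hours).
P(N ≤ 6) = Σ_{j=0}^{6} e^(−μ) μ^j/j! ≈ 0.4204.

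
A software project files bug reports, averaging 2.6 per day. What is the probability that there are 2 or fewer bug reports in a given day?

With mean μ = 2.6 per day,
P(N ≤ 2) = Σ_{j=0}^{2} e^(−μ) μ^j/j! ≈ 0.5184.

0.5184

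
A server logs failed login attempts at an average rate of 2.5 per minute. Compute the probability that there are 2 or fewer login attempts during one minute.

With mean μ = 2.5 per minute,
P(N ≤ 2) = Σ_{j=0}^{2} e^(−μ) μ^j/j! ≈ 0.5438.

0.5438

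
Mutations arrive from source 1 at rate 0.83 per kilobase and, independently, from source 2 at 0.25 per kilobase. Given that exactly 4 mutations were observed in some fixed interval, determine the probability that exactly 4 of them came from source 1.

Given the total, each event is independently from source 1 with probability p = λ_1/(λ_1+λ_2) = 0.83/1.08 ≈ 0.7685.
So K ~ Binomial(4, 0.83/1.08): P(K = 4) = C(4,4) · (0.83/1.08)^4 · (0.25/1.08)^0 ≈ 0.3488.

0.3488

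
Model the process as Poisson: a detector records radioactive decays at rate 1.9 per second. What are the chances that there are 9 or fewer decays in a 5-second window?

0.5218

Over the interval, μ = 1.9 × 5 = 9.5 (a 5-second window = 5 seconds).
P(N ≤ 9) = Σ_{j=0}^{9} e^(−μ) μ^j/j! ≈ 0.5218.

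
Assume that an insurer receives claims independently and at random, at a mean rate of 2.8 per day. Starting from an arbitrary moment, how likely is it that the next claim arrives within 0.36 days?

0.6351

Inter-arrival times are exponential with rate λ = 2.8 per day.
P(T ≤ 0.36) = 1 − e^(−λt) = 1 − e^(−2.8 × 0.36) = 1 − e^(−1.008) ≈ 0.6351.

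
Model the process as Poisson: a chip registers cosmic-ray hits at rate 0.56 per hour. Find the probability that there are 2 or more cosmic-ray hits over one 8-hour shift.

Over the interval, μ = 0.56 × 8 = 4.48 (an 8-hour shift = 8 hours).
P(N ≥ 2) = 1 − P(N ≤ 1) = 1 − Σ_{j=0}^{1} e^(−μ) μ^j/j! ≈ 0.9379.

0.9379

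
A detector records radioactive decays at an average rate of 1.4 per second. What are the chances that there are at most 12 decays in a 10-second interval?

Over the interval, μ = 1.4 × 10 = 14 (a 10-second interval = 10 seconds).
P(N ≤ 12) = Σ_{j=0}^{12} e^(−μ) μ^j/j! ≈ 0.3585.

0.3585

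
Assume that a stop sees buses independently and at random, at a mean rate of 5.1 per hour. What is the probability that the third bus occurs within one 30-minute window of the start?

Over the interval, μ = 5.1 × 0.5 = 2.55 (a 30-minute window = 0.5 hours).
The third arrival falls in the interval iff at least 3 events occur there: P(S_3 ≤ t) = P(N ≥ 3) = 1 − P(N ≤ 2) ≈ 0.4689.

0.4689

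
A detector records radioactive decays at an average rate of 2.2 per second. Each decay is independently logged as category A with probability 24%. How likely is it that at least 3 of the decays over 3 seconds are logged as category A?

Thinning: the decays that are logged as category A themselves form a Poisson process with rate 0.24 × 2.2 = 0.528 per second.
Over the interval, μ = 0.528 × 3 = 1.584 (3 seconds).
P(N ≥ 3) = 1 − P(N ≤ 2) ≈ 0.2125.

0.2125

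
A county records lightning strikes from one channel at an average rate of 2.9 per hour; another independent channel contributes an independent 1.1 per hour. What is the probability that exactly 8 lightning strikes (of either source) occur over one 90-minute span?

Independent Poisson processes superpose: combined rate λ = 2.9 + 1.1 = 4 per hour.
Over the interval, μ = 4 × 1.5 = 6 (a 90-minute span = 1.5 hours).
P(N = 8) = e^(−6) · 6^8/8! ≈ 0.1033.

0.1033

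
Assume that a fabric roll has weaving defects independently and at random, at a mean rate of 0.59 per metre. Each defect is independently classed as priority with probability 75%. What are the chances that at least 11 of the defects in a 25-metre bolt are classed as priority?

0.5476

Thinning: the defects that are classed as priority themselves form a Poisson process with rate 0.75 × 0.59 = 0.4425 per metre.
Over the interval, μ = 0.4425 × 25 = 11.0625 (a 25-metre bolt = 25 metres).
P(N ≥ 11) = 1 − P(N ≤ 10) ≈ 0.5476.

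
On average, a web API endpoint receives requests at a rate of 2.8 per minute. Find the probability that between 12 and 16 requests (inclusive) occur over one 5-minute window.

Over the interval, μ = 2.8 × 5 = 14 (a 5-minute window = 5 minutes).
P(12 ≤ N ≤ 16) = Σ_{j=12}^{16} e^(−14) · 14^j/j! ≈ 0.4959.

0.4959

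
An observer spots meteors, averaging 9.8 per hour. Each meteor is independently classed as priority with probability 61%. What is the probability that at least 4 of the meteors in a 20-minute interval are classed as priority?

Thinning: the meteors that are classed as priority themselves form a Poisson process with rate 0.61 × 9.8 = 5.978 per hour.
Over the interval, μ = 5.978 × 1/3 ≈ 1.99267 (a 20-minute interval = 1/3 hours).
P(N ≥ 4) = 1 − P(N ≤ 3) ≈ 0.1416.

0.1416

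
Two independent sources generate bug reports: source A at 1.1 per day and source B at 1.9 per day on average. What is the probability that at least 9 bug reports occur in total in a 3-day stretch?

Independent Poisson processes superpose: combined rate λ = 1.1 + 1.9 = 3 per day.
Over the interval, μ = 3 × 3 = 9 (a 3-day stretch = 3 days).
P(N ≥ 9) = 1 − P(N ≤ 8) ≈ 0.5443.

0.5443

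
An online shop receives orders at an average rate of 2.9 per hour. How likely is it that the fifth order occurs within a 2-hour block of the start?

Over the interval, μ = 2.9 × 2 = 5.8 (a 2-hour block = 2 hours).
The fifth arrival falls in the interval iff at least 5 events occur there: P(S_5 ≤ t) = P(N ≥ 5) = 1 − P(N ≤ 4) ≈ 0.6873.

0.6873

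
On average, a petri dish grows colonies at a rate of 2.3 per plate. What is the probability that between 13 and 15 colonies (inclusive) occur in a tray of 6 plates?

Over the interval, μ = 2.3 × 6 = 13.8 (a tray of 6 plates = 6 plates).
P(13 ≤ N ≤ 15) = Σ_{j=13}^{15} e^(−13.8) · 13.8^j/j! ≈ 0.3106.

0.3106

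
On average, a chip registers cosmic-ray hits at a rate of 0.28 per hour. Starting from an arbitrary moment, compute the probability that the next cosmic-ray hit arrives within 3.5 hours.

0.6247

Inter-arrival times are exponential with rate λ = 0.28 per hour.
P(T ≤ 3.5) = 1 − e^(−λt) = 1 − e^(−0.28 × 3.5) = 1 − e^(−0.98) ≈ 0.6247.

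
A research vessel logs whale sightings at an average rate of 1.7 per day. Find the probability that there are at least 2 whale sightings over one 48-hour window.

Over the interval, μ = 1.7 × 2 = 3.4 (a 48-hour window = 2 days).
P(N ≥ 2) = 1 − P(N ≤ 1) = 1 − Σ_{j=0}^{1} e^(−μ) μ^j/j! ≈ 0.8532.

0.8532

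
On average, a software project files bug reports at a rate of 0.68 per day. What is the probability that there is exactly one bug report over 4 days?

0.1792

Over the interval, μ = 0.68 × 4 = 2.72 (4 days).
P(N = 1) = e^(−μ) μ^1/1! = e^(−2.72) · 2.72^1/1 ≈ 0.1792.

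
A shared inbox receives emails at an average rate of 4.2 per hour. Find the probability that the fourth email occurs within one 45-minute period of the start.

Over the interval, μ = 4.2 × 0.75 = 3.15 (a 45-minute period = 0.75 hours).
The fourth arrival falls in the interval iff at least 4 events occur there: P(S_4 ≤ t) = P(N ≥ 4) = 1 − P(N ≤ 3) ≈ 0.3863.

0.3863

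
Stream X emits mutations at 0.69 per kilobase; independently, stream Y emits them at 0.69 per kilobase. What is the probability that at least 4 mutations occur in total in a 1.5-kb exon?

Independent Poisson processes superpose: combined rate λ = 0.69 + 0.69 = 1.38 per kilobase.
Over the interval, μ = 1.38 × 1.5 = 2.07 (a 1.5-kb exon = 1.5 kilobases).
P(N ≥ 4) = 1 − P(N ≤ 3) ≈ 0.1557.

0.1557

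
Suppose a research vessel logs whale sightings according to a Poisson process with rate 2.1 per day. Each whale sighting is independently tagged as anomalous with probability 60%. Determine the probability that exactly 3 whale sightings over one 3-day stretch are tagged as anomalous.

0.2054

Thinning: the whale sightings that are tagged as anomalous themselves form a Poisson process with rate 0.6 × 2.1 = 1.26 per day.
Over the interval, μ = 1.26 × 3 = 3.78 (a 3-day stretch = 3 days).
P(N = 3) = e^(−3.78) · 3.78^3/3! ≈ 0.2054.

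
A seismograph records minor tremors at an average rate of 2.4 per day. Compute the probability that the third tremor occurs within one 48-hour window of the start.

Over the interval, μ = 2.4 × 2 = 4.8 (a 48-hour window = 2 days).
The third arrival falls in the interval iff at least 3 events occur there: P(S_3 ≤ t) = P(N ≥ 3) = 1 − P(N ≤ 2) ≈ 0.8575.

0.8575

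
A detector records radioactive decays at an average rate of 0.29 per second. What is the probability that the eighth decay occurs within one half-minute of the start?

0.6398

Over the interval, μ = 0.29 × 30 = 8.7 (a half-minute = 30 seconds).
The eighth arrival falls in the interval iff at least 8 events occur there: P(S_8 ≤ t) = P(N ≥ 8) = 1 − P(N ≤ 7) ≈ 0.6398.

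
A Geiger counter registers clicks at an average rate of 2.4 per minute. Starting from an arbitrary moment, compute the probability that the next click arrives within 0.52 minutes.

0.7129

Inter-arrival times are exponential with rate λ = 2.4 per minute.
P(T ≤ 0.52) = 1 − e^(−λt) = 1 − e^(−2.4 × 0.52) = 1 − e^(−1.248) ≈ 0.7129.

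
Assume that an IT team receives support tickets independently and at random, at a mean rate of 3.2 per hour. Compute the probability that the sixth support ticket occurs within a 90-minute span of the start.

0.3490

Over the interval, μ = 3.2 × 1.5 = 4.8 (a 90-minute span = 1.5 hours).
The sixth arrival falls in the interval iff at least 6 events occur there: P(S_6 ≤ t) = P(N ≥ 6) = 1 − P(N ≤ 5) ≈ 0.3490.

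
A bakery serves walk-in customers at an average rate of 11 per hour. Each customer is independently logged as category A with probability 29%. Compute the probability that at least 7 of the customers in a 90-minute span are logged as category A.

0.2071

Thinning: the customers that are logged as category A themselves form a Poisson process with rate 0.29 × 11 = 3.19 per hour.
Over the interval, μ = 3.19 × 1.5 = 4.785 (a 90-minute span = 1.5 hours).
P(N ≥ 7) = 1 − P(N ≤ 6) ≈ 0.2071.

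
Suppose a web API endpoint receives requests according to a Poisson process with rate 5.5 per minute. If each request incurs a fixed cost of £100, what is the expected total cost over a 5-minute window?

E[N] = 5.5 × 5 = 27.5 (a 5-minute window = 5 minutes); E[cost] = 27.5 × £100 = £2750.

£2750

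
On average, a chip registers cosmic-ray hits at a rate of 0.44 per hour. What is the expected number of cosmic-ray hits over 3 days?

31.68

E[N] = λt = 0.44 × 72 = 31.68 (3 days = 72 hours).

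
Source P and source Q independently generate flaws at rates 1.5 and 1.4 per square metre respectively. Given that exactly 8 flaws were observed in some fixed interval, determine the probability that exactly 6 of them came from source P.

Given the total, each event is independently from source P with probability p = λ_P/(λ_P+λ_Q) = 1.5/2.9 ≈ 0.5172.
So K ~ Binomial(8, 1.5/2.9): P(K = 6) = C(8,6) · (1.5/2.9)^6 · (1.4/2.9)^2 ≈ 0.1250.

0.1250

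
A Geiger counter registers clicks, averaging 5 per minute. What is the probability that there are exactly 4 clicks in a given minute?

0.1755

With mean μ = 5 per minute,
P(N = 4) = e^(−μ) μ^4/4! = e^(−5) · 5^4/24 ≈ 0.1755.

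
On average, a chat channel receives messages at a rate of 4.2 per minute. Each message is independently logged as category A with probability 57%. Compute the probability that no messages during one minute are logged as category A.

Thinning: the messages that are logged as category A themselves form a Poisson process with rate 0.57 × 4.2 = 2.394 per minute.
So μ = 2.394.
P(N = 0) = e^(−2.394) · 2.394^0/0! ≈ 0.0913.

0.0913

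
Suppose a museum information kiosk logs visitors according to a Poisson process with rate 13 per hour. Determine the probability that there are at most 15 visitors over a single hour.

0.7636

With mean μ = 13 per hour,
P(N ≤ 15) = Σ_{j=0}^{15} e^(−μ) μ^j/j! ≈ 0.7636.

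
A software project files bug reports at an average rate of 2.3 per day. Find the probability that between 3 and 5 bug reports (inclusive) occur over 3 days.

Over the interval, μ = 2.3 × 3 = 6.9 (3 days).
P(3 ≤ N ≤ 5) = Σ_{j=3}^{5} e^(−6.9) · 6.9^j/j! ≈ 0.2817.

0.2817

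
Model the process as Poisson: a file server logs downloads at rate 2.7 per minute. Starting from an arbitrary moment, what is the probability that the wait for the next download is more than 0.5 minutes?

The wait for the next event is exponential with rate λ = 2.7 per minute.
P(T > 0.5) = e^(−λt) = e^(−2.7 × 0.5) = e^(−1.35) ≈ 0.2592.

0.2592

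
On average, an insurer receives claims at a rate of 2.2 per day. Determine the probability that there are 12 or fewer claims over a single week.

Over the interval, μ = 2.2 × 7 = 15.4 (a week = 7 days).
P(N ≤ 12) = Σ_{j=0}^{12} e^(−μ) μ^j/j! ≈ 0.2358.

0.2358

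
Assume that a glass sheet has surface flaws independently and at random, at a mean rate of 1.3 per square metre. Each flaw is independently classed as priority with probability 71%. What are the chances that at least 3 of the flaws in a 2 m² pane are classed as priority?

Thinning: the flaws that are classed as priority themselves form a Poisson process with rate 0.71 × 1.3 = 0.923 per square metre.
Over the interval, μ = 0.923 × 2 = 1.846 (a 2 m² pane = 2 square metres).
P(N ≥ 3) = 1 − P(N ≤ 2) ≈ 0.2817.

0.2817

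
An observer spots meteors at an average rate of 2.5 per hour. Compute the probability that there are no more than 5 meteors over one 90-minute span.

0.8229

Over the interval, μ = 2.5 × 1.5 = 3.75 (a 90-minute span = 1.5 hours).
P(N ≤ 5) = Σ_{j=0}^{5} e^(−μ) μ^j/j! ≈ 0.8229.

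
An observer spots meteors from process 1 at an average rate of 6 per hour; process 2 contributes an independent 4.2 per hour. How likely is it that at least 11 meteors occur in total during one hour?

0.4420

Independent Poisson processes superpose: combined rate λ = 6 + 4.2 = 10.2 per hour.
So μ = 10.2.
P(N ≥ 11) = 1 − P(N ≤ 10) ≈ 0.4420.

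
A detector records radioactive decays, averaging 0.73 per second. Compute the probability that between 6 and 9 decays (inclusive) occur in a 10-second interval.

0.5348

Over the interval, μ = 0.73 × 10 = 7.3 (a 10-second interval = 10 seconds).
P(6 ≤ N ≤ 9) = Σ_{j=6}^{9} e^(−7.3) · 7.3^j/j! ≈ 0.5348.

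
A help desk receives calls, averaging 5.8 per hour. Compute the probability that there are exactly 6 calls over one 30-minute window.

Over the interval, μ = 5.8 × 0.5 = 2.9 (a 30-minute window = 0.5 hours).
P(N = 6) = e^(−μ) μ^6/6! = e^(−2.9) · 2.9^6/720 ≈ 0.0455.

0.0455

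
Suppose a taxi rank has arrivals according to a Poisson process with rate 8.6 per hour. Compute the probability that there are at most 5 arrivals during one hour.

0.1422

With mean μ = 8.6 per hour,
P(N ≤ 5) = Σ_{j=0}^{5} e^(−μ) μ^j/j! ≈ 0.1422.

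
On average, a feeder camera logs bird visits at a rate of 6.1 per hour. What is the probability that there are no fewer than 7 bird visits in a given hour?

0.4098

With mean μ = 6.1 per hour,
P(N ≥ 7) = 1 − P(N ≤ 6) = 1 − Σ_{j=0}^{6} e^(−μ) μ^j/j! ≈ 0.4098.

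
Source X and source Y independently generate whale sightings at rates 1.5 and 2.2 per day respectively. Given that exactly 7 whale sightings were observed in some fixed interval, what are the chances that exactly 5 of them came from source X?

Given the total, each event is independently from source X with probability p = λ_X/(λ_X+λ_Y) = 1.5/3.7 ≈ 0.4054.
So K ~ Binomial(7, 1.5/3.7): P(K = 5) = C(7,5) · (1.5/3.7)^5 · (2.2/3.7)^2 ≈ 0.0813.

0.0813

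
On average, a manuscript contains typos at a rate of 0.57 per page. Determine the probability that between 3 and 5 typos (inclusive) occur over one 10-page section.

0.4182

Over the interval, μ = 0.57 × 10 = 5.7 (a 10-page section = 10 pages).
P(3 ≤ N ≤ 5) = Σ_{j=3}^{5} e^(−5.7) · 5.7^j/j! ≈ 0.4182.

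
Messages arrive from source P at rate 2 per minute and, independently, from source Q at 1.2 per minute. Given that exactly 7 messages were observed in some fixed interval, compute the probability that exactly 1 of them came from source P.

0.0122

Given the total, each event is independently from source P with probability p = λ_P/(λ_P+λ_Q) = 2/3.2 = 0.6250.
So K ~ Binomial(7, 2/3.2): P(K = 1) = C(7,1) · (2/3.2)^1 · (1.2/3.2)^6 ≈ 0.0122.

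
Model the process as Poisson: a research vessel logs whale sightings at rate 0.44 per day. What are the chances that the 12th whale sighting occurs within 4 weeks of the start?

0.5745

Over the interval, μ = 0.44 × 28 = 12.32 (4 weeks = 28 days).
The 12th arrival falls in the interval iff at least 12 events occur there: P(S_12 ≤ t) = P(N ≥ 12) = 1 − P(N ≤ 11) ≈ 0.5745.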